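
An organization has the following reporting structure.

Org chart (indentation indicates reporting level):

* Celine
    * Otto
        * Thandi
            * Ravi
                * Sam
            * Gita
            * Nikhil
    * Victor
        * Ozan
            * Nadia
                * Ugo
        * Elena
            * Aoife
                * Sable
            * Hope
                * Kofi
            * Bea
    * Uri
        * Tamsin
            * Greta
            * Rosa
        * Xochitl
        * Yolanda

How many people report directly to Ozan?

1

Ozan directly manages Nadia. That is 1 direct report.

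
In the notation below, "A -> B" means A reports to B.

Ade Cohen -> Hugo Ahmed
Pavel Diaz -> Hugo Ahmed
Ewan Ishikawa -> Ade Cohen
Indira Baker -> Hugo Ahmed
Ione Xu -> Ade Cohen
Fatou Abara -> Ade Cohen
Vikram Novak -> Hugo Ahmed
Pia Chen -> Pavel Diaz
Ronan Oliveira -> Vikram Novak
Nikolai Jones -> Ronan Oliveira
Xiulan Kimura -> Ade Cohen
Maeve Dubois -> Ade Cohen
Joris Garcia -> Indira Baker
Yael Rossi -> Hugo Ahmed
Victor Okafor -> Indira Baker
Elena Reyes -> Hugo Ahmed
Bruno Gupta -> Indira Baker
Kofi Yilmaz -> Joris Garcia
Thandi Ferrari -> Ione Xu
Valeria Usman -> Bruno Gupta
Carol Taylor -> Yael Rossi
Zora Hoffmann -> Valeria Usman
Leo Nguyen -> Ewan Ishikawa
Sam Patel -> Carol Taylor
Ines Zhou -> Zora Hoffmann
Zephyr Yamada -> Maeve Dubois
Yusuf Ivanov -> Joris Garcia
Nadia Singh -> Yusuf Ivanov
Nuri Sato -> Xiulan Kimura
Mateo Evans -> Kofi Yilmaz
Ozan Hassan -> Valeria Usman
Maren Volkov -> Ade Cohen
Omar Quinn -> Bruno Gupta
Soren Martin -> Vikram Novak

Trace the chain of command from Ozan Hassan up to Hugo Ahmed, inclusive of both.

Ozan Hassan reports to Valeria Usman. Valeria Usman reports to Bruno Gupta. Bruno Gupta reports to Indira Baker. Indira Baker reports to Hugo Ahmed. Hugo Ahmed is at the top.

Ozan Hassan -> Valeria Usman -> Bruno Gupta -> Indira Baker -> Hugo Ahmed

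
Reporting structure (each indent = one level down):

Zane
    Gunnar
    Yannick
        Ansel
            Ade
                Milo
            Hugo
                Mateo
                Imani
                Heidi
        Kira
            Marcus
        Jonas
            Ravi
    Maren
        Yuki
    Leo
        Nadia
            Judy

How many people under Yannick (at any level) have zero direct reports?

6

The people in Yannick's organization with no one reporting to them are Ravi, Marcus, Heidi, Imani, Mateo, Milo. That is 6.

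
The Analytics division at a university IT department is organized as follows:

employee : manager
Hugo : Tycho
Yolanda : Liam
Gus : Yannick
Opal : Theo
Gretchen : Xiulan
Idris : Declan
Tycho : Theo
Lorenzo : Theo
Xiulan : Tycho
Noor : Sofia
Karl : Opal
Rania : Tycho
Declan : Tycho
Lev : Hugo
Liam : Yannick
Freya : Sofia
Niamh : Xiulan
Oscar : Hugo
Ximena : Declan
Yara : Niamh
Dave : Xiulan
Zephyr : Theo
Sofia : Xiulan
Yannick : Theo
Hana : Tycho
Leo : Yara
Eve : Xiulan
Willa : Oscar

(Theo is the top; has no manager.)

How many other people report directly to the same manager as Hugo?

Hugo reports to Tycho. Tycho's other direct reports are Xiulan, Declan, Rania, Hana — 4 peers.

4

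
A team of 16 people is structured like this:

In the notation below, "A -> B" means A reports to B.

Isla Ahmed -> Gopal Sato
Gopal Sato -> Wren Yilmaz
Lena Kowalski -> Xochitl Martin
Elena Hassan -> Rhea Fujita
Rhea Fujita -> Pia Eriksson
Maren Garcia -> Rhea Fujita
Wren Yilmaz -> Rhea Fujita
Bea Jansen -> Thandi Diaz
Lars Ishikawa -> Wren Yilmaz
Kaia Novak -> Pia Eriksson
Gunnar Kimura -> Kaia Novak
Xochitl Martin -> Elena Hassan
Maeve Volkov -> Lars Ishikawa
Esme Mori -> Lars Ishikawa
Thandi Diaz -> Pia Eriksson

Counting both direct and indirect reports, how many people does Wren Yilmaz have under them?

5

Wren Yilmaz directly manages Lars Ishikawa, Gopal Sato. Under Lars Ishikawa: Maeve Volkov, Esme Mori (2). Under Gopal Sato: Isla Ahmed (1). So Wren Yilmaz's organization is 2 direct reports plus everyone under them: 3 + 2 = 5.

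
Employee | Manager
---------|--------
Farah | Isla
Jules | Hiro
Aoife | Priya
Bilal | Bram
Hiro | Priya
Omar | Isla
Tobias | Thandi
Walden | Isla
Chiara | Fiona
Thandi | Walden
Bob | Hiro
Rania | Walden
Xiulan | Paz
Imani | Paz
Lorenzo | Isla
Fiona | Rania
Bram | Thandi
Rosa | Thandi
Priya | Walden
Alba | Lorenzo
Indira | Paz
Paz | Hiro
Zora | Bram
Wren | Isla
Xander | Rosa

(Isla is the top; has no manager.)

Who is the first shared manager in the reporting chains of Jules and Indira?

Hiro

Jules's chain of managers is Hiro, Priya, Walden, Isla. Indira's chain of managers is Paz, Hiro, Priya, Walden, Isla. The first manager that appears in both chains is Hiro.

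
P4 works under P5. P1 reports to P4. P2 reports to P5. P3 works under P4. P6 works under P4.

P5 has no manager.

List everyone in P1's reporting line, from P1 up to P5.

P1 -> P4 -> P5

P1 reports to P4. P4 reports to P5. P5 is at the top.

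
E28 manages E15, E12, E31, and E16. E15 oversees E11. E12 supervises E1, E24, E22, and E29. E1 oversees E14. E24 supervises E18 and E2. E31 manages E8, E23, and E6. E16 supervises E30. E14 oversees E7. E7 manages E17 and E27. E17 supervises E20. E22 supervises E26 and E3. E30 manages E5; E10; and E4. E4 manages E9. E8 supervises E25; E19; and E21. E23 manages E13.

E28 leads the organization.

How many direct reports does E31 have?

3

E31 directly manages E8, E23, E6. That is 3 direct reports.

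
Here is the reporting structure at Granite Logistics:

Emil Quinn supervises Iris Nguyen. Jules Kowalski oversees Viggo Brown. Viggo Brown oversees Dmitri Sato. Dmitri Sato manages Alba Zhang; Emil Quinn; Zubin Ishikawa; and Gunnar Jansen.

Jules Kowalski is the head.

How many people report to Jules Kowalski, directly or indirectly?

7

Jules Kowalski directly manages Viggo Brown. Under Viggo Brown: Dmitri Sato, Alba Zhang, Gunnar Jansen, Zubin Ishikawa, Emil Quinn, Iris Nguyen (6). That's 7 in total.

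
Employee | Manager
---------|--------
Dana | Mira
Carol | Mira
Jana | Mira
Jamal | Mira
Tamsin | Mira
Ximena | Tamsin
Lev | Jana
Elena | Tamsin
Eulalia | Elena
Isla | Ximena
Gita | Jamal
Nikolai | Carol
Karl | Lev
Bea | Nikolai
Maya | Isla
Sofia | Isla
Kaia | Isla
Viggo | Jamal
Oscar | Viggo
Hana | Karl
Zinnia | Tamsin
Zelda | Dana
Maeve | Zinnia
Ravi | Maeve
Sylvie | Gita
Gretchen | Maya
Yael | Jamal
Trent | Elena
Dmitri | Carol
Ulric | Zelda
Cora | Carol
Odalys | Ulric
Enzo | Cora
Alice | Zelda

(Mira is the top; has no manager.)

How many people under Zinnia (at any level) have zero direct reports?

1

The only person in Zinnia's organization with no one reporting to them is Ravi. That is 1.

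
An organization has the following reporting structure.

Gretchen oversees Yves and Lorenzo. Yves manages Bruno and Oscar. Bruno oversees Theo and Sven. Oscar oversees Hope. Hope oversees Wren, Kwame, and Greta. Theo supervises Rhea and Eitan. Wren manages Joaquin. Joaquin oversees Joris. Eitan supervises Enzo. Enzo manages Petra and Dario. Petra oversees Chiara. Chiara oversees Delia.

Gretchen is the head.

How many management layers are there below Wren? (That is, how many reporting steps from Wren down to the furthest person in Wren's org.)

2

The longest chain under Wren runs Wren → Joaquin → Joris, which is 2 levels below Wren.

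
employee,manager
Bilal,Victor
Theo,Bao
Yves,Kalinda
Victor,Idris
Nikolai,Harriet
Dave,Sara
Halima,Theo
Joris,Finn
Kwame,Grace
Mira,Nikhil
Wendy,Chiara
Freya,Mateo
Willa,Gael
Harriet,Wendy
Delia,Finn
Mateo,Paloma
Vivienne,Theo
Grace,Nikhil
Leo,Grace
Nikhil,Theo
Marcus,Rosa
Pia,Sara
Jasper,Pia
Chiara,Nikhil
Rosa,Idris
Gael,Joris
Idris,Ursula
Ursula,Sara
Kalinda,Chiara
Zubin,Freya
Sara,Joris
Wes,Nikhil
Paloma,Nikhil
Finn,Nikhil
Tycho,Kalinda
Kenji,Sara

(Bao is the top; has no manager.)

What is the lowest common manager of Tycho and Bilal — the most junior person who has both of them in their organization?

Nikhil

Tycho's chain of managers is Kalinda, Chiara, Nikhil, Theo, Bao. Bilal's chain of managers is Victor, Idris, Ursula, Sara, Joris, Finn, Nikhil, Theo, Bao. The first manager that appears in both chains is Nikhil.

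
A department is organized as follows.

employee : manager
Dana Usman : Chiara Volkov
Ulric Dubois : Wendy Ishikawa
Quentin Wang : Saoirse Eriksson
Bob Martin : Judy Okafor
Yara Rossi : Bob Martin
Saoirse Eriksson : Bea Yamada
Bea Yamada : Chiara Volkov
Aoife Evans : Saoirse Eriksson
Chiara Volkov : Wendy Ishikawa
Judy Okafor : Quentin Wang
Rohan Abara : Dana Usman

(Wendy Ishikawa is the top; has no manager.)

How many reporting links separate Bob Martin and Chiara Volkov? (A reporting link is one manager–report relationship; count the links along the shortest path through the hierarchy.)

Bob Martin is in Chiara Volkov's organization: the chain from Bob Martin up to Chiara Volkov is Bob Martin → Judy Okafor → Quentin Wang → Saoirse Eriksson → Bea Yamada → Chiara Volkov, which is 5 links.

5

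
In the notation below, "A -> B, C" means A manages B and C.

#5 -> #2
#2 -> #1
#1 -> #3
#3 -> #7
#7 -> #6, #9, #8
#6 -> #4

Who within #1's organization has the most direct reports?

#7

Direct-report counts within #1's organization: #1 has 1; #3 has 1; #7 has 3; #6 has 1. The largest is 3, held by #7.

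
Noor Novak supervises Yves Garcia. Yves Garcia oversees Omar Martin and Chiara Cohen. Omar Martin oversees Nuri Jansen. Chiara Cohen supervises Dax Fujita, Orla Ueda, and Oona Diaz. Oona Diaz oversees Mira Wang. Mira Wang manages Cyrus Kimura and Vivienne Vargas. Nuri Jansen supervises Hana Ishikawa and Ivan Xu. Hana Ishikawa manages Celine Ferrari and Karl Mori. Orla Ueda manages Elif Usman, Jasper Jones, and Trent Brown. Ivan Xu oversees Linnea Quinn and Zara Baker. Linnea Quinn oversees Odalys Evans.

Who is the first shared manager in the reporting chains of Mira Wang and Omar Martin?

Mira Wang's chain of managers is Oona Diaz, Chiara Cohen, Yves Garcia, Noor Novak. Omar Martin's chain of managers is Yves Garcia, Noor Novak. The first manager that appears in both chains is Yves Garcia.

Yves Garcia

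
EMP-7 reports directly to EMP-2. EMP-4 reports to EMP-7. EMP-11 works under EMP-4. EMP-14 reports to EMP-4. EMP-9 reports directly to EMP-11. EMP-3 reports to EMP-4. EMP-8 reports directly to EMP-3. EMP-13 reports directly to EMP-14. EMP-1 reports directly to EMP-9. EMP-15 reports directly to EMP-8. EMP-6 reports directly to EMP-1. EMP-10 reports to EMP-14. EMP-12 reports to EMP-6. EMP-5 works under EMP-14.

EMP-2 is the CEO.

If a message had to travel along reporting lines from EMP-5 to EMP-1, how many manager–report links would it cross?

5

EMP-5 is 2 levels below EMP-4, and EMP-1 is 3 levels below EMP-4 (their lowest common manager). The shortest path runs up from EMP-5 to EMP-4 and back down to EMP-1: 2 + 3 = 5 links.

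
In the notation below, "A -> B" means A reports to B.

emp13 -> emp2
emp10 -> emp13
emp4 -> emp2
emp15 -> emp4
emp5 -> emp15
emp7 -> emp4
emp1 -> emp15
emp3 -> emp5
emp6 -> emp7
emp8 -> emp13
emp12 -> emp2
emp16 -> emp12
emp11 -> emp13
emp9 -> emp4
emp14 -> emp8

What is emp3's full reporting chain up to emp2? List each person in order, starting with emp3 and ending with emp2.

emp3 reports to emp5. emp5 reports to emp15. emp15 reports to emp4. emp4 reports to emp2. emp2 is at the top.

emp3 -> emp5 -> emp15 -> emp4 -> emp2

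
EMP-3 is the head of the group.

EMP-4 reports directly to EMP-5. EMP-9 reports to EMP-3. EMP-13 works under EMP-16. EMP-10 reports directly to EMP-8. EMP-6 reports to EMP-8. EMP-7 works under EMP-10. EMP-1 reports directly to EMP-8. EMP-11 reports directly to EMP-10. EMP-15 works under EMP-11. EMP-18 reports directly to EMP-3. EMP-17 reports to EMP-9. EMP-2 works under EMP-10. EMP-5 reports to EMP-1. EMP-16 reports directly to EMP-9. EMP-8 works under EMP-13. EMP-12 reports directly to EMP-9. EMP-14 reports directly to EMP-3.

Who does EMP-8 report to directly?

EMP-8 reports directly to EMP-13.

EMP-13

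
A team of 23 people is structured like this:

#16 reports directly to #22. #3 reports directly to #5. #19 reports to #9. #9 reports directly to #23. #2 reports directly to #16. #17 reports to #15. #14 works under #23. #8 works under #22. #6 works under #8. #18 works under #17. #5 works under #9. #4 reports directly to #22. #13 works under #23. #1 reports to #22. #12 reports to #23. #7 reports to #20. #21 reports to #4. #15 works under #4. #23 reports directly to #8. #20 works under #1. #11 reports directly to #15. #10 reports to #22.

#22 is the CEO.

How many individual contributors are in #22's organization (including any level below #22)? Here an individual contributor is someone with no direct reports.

The people in #22's organization with no one reporting to them are #10, #2, #21, #11, #18, #6, #13, #14, #12, #19, #3, #7. That is 12.

12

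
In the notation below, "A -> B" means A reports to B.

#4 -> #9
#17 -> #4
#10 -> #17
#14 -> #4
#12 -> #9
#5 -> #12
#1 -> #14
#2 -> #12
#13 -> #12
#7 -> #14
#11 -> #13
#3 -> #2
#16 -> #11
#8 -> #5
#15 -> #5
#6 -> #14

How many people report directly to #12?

#12 directly manages #5, #2, #13. That is 3 direct reports.

3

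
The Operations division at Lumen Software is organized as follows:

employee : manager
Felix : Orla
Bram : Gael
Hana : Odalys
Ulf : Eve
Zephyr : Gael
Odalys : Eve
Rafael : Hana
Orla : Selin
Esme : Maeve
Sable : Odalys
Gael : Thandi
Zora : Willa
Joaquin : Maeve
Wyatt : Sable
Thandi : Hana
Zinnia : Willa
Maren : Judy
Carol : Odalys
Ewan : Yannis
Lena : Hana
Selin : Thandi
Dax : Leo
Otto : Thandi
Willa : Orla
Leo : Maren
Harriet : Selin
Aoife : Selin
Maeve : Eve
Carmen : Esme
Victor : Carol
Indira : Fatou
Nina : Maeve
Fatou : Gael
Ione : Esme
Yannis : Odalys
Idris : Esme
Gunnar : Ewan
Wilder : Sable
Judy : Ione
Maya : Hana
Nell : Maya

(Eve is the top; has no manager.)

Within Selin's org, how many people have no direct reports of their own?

5

The people in Selin's organization with no one reporting to them are Harriet, Felix, Zinnia, Zora, Aoife. That is 5.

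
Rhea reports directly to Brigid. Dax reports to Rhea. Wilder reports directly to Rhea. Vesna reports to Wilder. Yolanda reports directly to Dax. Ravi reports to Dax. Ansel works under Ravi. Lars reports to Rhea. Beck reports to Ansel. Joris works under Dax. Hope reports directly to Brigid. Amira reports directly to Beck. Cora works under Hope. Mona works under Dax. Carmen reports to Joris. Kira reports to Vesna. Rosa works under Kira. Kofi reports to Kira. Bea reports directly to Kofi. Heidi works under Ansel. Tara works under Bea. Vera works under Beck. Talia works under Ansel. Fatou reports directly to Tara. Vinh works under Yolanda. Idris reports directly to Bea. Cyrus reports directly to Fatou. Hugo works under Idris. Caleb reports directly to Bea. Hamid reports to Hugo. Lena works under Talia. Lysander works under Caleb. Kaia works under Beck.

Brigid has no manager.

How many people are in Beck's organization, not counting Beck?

3

Beck directly manages Amira, Vera, Kaia. Amira has no reports. Vera has no reports. Kaia has no reports. So Beck's organization is 3 direct reports plus everyone under them: 1 + 1 + 1 = 3.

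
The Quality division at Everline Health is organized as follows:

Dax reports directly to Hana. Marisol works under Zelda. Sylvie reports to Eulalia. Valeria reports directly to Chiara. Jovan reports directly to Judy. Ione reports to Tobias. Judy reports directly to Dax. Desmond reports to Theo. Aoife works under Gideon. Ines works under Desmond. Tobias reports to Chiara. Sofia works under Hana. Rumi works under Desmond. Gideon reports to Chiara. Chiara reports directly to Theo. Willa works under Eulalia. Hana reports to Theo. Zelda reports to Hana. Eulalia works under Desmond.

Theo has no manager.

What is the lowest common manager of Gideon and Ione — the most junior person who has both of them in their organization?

Gideon's chain of managers is Chiara, Theo. Ione's chain of managers is Tobias, Chiara, Theo. The first manager that appears in both chains is Chiara.

Chiara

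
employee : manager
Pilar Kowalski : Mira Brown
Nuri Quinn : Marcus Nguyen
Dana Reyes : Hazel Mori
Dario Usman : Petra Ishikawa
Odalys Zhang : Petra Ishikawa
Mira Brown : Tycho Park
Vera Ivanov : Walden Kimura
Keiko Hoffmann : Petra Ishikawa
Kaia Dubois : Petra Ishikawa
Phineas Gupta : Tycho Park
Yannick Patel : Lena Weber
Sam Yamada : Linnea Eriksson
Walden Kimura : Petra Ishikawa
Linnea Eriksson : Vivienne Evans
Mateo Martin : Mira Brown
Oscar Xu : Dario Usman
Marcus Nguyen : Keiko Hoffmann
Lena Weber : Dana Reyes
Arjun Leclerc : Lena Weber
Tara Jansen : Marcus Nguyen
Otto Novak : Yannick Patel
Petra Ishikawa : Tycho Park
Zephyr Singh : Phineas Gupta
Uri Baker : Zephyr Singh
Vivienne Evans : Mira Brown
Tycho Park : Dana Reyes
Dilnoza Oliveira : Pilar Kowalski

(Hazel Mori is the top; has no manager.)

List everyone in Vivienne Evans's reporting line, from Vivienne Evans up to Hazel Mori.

Vivienne Evans reports to Mira Brown. Mira Brown reports to Tycho Park. Tycho Park reports to Dana Reyes. Dana Reyes reports to Hazel Mori. Hazel Mori is at the top.

Vivienne Evans -> Mira Brown -> Tycho Park -> Dana Reyes -> Hazel Mori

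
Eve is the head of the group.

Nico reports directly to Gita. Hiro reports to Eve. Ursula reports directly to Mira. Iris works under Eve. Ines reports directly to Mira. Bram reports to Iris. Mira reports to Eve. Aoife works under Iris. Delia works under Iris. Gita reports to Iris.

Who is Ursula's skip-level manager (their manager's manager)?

Eve

Ursula reports to Mira, and Mira reports to Eve. So Ursula's skip-level manager is Eve.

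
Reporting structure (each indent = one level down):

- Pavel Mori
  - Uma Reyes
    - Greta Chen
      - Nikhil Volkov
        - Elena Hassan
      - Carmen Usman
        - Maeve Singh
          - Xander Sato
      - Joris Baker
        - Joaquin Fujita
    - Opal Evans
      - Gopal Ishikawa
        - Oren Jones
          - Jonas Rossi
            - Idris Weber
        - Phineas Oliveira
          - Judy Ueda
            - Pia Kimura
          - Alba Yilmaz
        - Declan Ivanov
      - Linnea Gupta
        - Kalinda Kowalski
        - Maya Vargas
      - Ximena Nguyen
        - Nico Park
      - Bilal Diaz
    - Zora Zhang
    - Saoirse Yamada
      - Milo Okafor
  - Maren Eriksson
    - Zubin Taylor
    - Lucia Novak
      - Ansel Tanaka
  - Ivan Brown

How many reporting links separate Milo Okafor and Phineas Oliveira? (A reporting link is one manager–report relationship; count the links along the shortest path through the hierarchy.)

Milo Okafor is 2 levels below Uma Reyes, and Phineas Oliveira is 3 levels below Uma Reyes (their lowest common manager). The shortest path runs up from Milo Okafor to Uma Reyes and back down to Phineas Oliveira: 2 + 3 = 5 links.

5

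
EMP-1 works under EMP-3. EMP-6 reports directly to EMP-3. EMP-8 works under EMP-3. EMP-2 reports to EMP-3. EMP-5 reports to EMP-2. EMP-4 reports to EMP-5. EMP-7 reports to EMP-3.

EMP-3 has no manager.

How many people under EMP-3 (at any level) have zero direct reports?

5

The people in EMP-3's organization with no one reporting to them are EMP-4, EMP-7, EMP-8, EMP-6, EMP-1. That is 5.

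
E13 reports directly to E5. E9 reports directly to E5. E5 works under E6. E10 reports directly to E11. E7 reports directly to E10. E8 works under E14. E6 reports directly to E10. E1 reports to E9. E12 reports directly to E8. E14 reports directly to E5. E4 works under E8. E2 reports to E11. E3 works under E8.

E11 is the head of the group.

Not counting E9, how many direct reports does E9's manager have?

2

E9 reports to E5. E5's other direct reports are E14, E13 — 2 peers.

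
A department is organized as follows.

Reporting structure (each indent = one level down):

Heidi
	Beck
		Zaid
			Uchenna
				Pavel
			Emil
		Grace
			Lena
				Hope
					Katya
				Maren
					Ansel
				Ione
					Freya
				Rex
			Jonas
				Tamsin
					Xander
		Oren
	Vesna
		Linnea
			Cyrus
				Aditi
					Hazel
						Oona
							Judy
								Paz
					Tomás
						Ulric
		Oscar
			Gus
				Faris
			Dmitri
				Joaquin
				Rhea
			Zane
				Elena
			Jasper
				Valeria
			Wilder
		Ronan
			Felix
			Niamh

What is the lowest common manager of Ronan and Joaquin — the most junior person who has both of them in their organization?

Vesna

Ronan's chain of managers is Vesna, Heidi. Joaquin's chain of managers is Dmitri, Oscar, Vesna, Heidi. The first manager that appears in both chains is Vesna.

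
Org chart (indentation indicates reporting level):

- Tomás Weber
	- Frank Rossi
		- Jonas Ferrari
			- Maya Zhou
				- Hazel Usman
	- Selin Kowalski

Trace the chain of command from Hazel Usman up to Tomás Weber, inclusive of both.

Hazel Usman -> Maya Zhou -> Jonas Ferrari -> Frank Rossi -> Tomás Weber

Hazel Usman reports to Maya Zhou. Maya Zhou reports to Jonas Ferrari. Jonas Ferrari reports to Frank Rossi. Frank Rossi reports to Tomás Weber. Tomás Weber is at the top.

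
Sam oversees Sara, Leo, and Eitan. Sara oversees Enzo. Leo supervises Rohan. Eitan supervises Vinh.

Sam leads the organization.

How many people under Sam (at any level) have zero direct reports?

3

The people in Sam's organization with no one reporting to them are Enzo, Rohan, Vinh. That is 3.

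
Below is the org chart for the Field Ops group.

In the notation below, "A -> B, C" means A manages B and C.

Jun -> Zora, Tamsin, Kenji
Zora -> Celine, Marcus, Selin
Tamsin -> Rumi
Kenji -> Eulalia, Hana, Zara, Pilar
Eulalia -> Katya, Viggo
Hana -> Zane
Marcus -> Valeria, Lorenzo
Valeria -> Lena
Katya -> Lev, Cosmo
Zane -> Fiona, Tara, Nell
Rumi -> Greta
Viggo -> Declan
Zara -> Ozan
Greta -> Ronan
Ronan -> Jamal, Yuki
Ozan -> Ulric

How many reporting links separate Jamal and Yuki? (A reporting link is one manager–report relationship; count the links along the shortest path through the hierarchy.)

2

Jamal is 1 level below Ronan, and Yuki is 1 level below Ronan (their lowest common manager). The shortest path runs up from Jamal to Ronan and back down to Yuki: 1 + 1 = 2 links.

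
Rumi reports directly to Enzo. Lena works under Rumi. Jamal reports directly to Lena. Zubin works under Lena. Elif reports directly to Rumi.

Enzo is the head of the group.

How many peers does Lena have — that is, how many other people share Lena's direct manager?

1

Lena reports to Rumi. Rumi's other direct reports are Elif — 1 peer.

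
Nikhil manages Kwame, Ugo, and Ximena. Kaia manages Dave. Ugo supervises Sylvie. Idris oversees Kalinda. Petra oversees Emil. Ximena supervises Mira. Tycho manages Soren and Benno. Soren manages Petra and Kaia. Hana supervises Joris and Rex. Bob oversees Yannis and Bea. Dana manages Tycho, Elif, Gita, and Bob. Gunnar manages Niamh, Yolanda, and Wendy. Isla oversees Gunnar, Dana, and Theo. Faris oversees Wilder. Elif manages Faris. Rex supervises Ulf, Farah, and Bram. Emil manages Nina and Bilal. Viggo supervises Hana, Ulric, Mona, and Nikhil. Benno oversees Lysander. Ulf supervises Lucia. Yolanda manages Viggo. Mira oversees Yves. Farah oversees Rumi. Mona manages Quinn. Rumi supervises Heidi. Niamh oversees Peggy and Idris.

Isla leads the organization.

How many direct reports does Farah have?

1

Farah directly manages Rumi. That is 1 direct report.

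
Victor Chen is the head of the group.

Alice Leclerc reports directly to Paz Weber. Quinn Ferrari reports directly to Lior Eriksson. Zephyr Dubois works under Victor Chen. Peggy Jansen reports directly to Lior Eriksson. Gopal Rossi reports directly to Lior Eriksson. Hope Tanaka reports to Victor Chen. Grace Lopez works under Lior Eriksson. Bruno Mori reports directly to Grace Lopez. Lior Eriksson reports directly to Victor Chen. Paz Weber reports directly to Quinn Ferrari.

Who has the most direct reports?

Lior Eriksson

Direct-report counts: Victor Chen has 3; Lior Eriksson has 4; Quinn Ferrari has 1; Paz Weber has 1; Grace Lopez has 1. The largest is 4, held by Lior Eriksson.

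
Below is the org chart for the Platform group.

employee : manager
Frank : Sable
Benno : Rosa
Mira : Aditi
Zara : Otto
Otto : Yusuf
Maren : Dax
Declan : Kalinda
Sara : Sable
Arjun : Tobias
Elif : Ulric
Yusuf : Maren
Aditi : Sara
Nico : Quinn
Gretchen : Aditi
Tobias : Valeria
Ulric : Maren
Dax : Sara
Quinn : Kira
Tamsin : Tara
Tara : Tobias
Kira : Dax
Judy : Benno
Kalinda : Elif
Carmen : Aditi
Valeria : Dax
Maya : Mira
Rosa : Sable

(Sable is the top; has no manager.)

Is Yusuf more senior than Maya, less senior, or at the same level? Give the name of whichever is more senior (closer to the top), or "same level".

Both Yusuf and Maya are 4 levels below Sable.

same level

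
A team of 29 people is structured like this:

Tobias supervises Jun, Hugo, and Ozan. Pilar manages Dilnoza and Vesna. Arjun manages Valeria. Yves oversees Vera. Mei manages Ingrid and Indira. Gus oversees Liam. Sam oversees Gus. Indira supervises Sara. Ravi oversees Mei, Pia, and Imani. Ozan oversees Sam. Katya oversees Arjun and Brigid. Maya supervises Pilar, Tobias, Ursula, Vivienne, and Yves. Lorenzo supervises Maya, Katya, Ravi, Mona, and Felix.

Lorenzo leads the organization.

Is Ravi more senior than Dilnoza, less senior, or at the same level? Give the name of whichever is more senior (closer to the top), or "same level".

Ravi

Ravi is 1 level below Lorenzo; Dilnoza is 3. Ravi is higher.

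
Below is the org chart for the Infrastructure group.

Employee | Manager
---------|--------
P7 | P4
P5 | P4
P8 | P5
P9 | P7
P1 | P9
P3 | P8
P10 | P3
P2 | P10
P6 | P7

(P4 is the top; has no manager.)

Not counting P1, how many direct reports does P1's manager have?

P1 reports to P9, and P9 has no other direct reports. P1 has 0 peers.

0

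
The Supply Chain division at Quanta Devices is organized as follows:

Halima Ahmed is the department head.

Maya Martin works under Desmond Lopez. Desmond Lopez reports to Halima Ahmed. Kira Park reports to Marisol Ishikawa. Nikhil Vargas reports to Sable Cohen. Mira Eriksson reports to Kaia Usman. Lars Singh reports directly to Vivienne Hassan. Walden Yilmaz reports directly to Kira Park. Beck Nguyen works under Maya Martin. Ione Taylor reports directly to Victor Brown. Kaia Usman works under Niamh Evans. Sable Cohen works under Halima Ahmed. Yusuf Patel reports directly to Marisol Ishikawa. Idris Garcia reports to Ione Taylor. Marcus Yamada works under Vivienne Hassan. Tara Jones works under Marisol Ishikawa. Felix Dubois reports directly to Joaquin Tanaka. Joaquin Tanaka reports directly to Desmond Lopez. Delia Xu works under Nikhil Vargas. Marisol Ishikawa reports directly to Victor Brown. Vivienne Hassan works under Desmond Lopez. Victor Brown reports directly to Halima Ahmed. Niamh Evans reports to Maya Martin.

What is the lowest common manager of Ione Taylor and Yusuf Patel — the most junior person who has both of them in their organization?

Victor Brown

Ione Taylor's chain of managers is Victor Brown, Halima Ahmed. Yusuf Patel's chain of managers is Marisol Ishikawa, Victor Brown, Halima Ahmed. The first manager that appears in both chains is Victor Brown.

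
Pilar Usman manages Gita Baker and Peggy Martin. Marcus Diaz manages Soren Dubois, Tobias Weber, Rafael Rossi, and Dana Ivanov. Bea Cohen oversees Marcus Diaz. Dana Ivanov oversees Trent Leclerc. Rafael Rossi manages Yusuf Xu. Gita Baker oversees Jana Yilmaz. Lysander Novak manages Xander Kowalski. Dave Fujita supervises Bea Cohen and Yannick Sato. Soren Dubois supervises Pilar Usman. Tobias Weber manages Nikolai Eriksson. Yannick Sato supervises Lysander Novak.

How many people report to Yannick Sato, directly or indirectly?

2

Yannick Sato directly manages Lysander Novak. Under Lysander Novak: Xander Kowalski (1). That's 2 in total.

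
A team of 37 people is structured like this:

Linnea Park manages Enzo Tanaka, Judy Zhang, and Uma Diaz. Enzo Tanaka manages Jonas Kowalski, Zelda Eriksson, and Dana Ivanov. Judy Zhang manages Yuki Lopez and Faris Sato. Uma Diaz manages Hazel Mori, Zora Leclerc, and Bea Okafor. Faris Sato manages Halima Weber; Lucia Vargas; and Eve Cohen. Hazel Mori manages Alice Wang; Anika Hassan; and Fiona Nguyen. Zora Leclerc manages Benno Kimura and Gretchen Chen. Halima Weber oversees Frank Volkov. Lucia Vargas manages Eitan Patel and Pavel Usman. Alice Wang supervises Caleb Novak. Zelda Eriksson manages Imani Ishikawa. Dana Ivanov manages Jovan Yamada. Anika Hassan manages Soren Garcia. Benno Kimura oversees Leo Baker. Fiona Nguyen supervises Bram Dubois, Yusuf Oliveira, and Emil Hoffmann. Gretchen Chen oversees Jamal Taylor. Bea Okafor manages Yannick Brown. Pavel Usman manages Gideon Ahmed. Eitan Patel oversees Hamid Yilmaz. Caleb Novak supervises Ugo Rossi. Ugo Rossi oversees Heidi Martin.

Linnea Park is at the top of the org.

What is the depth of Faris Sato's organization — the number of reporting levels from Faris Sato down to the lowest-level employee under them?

The longest chain under Faris Sato runs Faris Sato → Lucia Vargas → Eitan Patel → Hamid Yilmaz, which is 3 levels below Faris Sato.

3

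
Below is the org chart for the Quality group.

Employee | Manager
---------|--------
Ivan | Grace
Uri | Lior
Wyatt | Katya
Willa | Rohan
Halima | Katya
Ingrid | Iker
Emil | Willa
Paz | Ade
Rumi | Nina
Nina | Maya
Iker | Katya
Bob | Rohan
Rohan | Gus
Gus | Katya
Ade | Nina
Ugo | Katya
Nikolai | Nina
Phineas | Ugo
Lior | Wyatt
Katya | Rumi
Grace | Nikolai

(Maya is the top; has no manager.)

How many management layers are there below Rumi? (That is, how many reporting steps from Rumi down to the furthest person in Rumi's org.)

5

The longest chain under Rumi runs Rumi → Katya → Gus → Rohan → Willa → Emil, which is 5 levels below Rumi.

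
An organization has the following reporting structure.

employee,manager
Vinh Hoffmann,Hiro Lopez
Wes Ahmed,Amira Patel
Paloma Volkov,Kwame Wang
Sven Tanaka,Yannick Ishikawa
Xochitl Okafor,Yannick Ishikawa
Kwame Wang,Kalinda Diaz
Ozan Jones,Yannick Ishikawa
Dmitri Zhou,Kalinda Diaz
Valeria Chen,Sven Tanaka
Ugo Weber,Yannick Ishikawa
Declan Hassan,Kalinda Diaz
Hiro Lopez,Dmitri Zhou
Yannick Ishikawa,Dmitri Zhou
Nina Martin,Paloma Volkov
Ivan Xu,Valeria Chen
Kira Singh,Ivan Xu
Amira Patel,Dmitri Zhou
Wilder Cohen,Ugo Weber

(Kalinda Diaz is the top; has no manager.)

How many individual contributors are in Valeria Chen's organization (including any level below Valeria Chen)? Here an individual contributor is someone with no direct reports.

The only person in Valeria Chen's organization with no one reporting to them is Kira Singh. That is 1.

1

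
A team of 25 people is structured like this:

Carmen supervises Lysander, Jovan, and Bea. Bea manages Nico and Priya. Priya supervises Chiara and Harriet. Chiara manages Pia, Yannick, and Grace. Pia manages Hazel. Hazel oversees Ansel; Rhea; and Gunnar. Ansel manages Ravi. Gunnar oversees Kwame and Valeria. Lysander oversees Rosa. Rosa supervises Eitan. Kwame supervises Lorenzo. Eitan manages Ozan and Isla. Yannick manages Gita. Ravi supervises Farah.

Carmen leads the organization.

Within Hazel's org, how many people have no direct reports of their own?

4

The people in Hazel's organization with no one reporting to them are Rhea, Valeria, Lorenzo, Farah. That is 4.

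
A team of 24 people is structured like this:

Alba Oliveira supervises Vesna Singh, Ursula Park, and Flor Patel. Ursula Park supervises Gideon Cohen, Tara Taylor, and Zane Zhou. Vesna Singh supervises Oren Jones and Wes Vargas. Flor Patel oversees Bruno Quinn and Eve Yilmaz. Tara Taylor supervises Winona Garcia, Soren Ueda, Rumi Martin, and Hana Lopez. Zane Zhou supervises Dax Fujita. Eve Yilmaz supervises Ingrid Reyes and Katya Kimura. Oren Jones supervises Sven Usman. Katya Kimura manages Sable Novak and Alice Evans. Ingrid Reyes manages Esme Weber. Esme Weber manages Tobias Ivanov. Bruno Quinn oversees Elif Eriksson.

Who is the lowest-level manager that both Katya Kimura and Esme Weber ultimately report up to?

Katya Kimura's chain of managers is Eve Yilmaz, Flor Patel, Alba Oliveira. Esme Weber's chain of managers is Ingrid Reyes, Eve Yilmaz, Flor Patel, Alba Oliveira. The first manager that appears in both chains is Eve Yilmaz.

Eve Yilmaz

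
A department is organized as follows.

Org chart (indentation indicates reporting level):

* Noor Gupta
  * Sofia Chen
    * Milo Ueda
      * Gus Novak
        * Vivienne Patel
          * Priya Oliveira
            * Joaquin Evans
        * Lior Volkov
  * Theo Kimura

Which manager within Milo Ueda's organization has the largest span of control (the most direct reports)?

Direct-report counts within Milo Ueda's organization: Milo Ueda has 1; Gus Novak has 2; Vivienne Patel has 1; Priya Oliveira has 1. The largest is 2, held by Gus Novak.

Gus Novak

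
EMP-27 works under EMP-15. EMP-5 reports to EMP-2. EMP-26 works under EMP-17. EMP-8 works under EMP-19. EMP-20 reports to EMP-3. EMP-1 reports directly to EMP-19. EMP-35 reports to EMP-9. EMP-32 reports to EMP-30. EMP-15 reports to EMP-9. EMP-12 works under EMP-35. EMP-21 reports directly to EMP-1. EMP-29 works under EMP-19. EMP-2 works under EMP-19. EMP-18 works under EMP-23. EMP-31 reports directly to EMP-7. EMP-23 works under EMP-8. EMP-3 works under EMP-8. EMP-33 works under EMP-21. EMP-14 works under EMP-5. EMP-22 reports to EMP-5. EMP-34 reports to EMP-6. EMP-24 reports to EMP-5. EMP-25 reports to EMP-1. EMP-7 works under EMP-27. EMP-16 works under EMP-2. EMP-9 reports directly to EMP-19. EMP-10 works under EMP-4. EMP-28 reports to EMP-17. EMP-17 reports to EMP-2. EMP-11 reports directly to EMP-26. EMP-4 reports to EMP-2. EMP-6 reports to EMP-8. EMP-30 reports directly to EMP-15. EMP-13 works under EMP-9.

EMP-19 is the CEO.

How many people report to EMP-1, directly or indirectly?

EMP-1 directly manages EMP-25, EMP-21. EMP-25 has no reports. Under EMP-21: EMP-33 (1). So EMP-1's organization is 2 direct reports plus everyone under them: 1 + 2 = 3.

3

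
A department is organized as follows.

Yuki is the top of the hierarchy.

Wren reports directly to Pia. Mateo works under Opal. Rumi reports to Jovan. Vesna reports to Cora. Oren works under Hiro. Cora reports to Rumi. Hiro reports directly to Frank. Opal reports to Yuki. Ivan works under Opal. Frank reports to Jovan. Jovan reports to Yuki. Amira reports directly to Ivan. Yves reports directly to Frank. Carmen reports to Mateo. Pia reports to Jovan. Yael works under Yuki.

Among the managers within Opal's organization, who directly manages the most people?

Direct-report counts within Opal's organization: Opal has 2; Mateo has 1; Ivan has 1. The largest is 2, held by Opal.

Opal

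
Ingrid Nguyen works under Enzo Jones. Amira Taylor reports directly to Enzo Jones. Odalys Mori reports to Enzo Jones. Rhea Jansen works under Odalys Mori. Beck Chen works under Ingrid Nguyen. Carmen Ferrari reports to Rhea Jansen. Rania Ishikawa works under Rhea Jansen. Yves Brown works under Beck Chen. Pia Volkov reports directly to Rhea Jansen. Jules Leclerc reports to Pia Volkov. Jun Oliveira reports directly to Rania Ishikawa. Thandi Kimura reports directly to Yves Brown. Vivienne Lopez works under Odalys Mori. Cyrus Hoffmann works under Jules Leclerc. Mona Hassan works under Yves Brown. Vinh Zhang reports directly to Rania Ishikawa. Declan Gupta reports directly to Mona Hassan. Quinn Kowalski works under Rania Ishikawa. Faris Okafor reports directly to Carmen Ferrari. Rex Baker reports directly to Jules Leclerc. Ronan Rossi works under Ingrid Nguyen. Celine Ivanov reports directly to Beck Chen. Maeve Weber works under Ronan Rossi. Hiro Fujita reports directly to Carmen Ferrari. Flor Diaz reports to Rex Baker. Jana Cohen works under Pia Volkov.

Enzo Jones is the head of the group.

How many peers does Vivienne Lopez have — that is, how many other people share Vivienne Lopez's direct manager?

Vivienne Lopez reports to Odalys Mori. Odalys Mori's other direct reports are Rhea Jansen — 1 peer.

1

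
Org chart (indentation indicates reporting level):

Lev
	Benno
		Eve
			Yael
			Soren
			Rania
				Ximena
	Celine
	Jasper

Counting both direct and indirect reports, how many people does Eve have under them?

Eve directly manages Yael, Soren, Rania. Yael has no reports. Soren has no reports. Under Rania: Ximena (1). So Eve's organization is 3 direct reports plus everyone under them: 1 + 1 + 2 = 4.

4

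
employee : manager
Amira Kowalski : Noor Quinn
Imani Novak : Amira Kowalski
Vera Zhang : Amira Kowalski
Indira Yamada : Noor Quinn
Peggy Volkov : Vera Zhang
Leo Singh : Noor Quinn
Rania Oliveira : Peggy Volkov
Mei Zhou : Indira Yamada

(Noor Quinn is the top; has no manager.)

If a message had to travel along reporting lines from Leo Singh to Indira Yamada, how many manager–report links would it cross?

Leo Singh is 1 level below Noor Quinn, and Indira Yamada is 1 level below Noor Quinn (their lowest common manager). The shortest path runs up from Leo Singh to Noor Quinn and back down to Indira Yamada: 1 + 1 = 2 links.

2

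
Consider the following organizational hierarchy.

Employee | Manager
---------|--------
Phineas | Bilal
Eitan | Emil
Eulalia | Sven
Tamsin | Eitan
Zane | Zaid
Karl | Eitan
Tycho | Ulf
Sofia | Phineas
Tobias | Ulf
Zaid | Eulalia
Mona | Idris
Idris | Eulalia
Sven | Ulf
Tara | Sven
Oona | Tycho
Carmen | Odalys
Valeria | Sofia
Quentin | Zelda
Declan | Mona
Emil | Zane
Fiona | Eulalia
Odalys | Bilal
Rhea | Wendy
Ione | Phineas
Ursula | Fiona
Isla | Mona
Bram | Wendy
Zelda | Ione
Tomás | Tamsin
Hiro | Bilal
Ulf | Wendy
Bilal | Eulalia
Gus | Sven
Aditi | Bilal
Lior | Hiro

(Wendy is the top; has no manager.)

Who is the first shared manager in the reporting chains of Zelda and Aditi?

Bilal

Zelda's chain of managers is Ione, Phineas, Bilal, Eulalia, Sven, Ulf, Wendy. Aditi's chain of managers is Bilal, Eulalia, Sven, Ulf, Wendy. The first manager that appears in both chains is Bilal.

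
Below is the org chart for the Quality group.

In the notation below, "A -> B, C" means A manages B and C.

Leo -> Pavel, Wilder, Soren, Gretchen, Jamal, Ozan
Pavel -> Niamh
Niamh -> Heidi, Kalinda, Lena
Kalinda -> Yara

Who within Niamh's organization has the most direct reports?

Direct-report counts within Niamh's organization: Niamh has 3; Kalinda has 1. The largest is 3, held by Niamh.

Niamh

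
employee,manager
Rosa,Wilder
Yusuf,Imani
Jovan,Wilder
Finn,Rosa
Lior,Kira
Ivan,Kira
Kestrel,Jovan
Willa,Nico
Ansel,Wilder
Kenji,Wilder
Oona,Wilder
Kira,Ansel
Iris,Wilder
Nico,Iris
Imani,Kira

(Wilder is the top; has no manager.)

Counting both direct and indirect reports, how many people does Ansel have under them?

Ansel directly manages Kira. Under Kira: Ivan, Lior, Imani, Yusuf (4). That's 5 in total.

5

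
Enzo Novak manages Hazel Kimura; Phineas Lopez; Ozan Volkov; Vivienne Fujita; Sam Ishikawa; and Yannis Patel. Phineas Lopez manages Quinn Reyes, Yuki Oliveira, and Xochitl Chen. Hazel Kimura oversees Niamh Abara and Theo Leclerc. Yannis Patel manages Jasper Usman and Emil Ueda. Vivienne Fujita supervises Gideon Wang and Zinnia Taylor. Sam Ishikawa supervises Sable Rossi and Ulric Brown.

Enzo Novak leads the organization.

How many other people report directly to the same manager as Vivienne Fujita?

5

Vivienne Fujita reports to Enzo Novak. Enzo Novak's other direct reports are Phineas Lopez, Hazel Kimura, Yannis Patel, Ozan Volkov, Sam Ishikawa — 5 peers.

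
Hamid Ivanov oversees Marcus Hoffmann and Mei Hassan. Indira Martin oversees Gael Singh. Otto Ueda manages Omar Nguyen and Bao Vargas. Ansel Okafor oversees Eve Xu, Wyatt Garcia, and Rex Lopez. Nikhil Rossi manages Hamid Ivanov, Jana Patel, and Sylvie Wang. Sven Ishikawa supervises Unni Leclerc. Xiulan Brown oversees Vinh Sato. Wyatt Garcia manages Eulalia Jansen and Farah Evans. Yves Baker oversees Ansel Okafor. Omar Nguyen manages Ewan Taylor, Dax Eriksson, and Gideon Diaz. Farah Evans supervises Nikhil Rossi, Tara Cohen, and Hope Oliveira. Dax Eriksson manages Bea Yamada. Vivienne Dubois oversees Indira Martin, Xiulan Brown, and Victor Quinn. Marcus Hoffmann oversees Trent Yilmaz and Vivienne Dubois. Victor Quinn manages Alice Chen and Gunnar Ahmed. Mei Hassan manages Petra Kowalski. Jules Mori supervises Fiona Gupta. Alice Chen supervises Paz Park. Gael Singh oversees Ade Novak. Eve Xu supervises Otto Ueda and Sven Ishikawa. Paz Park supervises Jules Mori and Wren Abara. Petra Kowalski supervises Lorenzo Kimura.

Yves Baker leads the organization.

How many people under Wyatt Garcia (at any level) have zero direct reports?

The people in Wyatt Garcia's organization with no one reporting to them are Eulalia Jansen, Tara Cohen, Sylvie Wang, Jana Patel, Lorenzo Kimura, Trent Yilmaz, Gunnar Ahmed, Wren Abara, Fiona Gupta, Vinh Sato, Ade Novak, Hope Oliveira. That is 12.

12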